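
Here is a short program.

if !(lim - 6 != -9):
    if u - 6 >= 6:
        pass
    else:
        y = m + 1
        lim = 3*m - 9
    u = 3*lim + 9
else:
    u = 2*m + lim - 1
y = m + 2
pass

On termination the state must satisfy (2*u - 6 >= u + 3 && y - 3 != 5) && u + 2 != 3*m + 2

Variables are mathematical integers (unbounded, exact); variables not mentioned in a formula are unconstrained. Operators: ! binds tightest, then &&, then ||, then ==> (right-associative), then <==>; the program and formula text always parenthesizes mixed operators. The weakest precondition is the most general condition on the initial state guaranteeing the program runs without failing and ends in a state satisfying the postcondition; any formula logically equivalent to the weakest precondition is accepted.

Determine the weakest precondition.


Working backward. After the program, the postcondition (2*u - 6 >= u + 3 && y - 3 != 5) && u + 2 != 3*m + 2 must hold; in canonical form it is u >= 9 && y != 8 && u != 3*m.
Before skip: u >= 9 && y != 8 && u != 3*m
Before y := m + 2: u >= 9 && m != 6 && u != 3*m
Then branch requires (u >= 12 ==> (3*lim >= 0 && m != 6 && 3*lim != 3*m - 9)) && ((!(u >= 12)) ==> (9*m >= 27 && m != 6 && 6*m != 18)); else branch requires lim + 2*m >= 10 && m != 6 && lim != m + 1.
Before the if: ((!(lim != -3)) ==> ((u >= 12 ==> (3*lim >= 0 && m != 6 && 3*lim != 3*m - 9)) && ((!(u >= 12)) ==> (9*m >= 27 && m != 6 && 6*m != 18)))) && (lim != -3 ==> (lim + 2*m >= 10 && m != 6 && lim != m + 1))
Answer: WP = ((!(lim != -3)) ==> ((u >= 12 ==> (3*lim >= 0 && m != 6 && 3*lim != 3*m - 9)) && ((!(u >= 12)) ==> (9*m >= 27 && m != 6 && 6*m != 18)))) && (lim != -3 ==> (lim + 2*m >= 10 && m != 6 && lim != m + 1))


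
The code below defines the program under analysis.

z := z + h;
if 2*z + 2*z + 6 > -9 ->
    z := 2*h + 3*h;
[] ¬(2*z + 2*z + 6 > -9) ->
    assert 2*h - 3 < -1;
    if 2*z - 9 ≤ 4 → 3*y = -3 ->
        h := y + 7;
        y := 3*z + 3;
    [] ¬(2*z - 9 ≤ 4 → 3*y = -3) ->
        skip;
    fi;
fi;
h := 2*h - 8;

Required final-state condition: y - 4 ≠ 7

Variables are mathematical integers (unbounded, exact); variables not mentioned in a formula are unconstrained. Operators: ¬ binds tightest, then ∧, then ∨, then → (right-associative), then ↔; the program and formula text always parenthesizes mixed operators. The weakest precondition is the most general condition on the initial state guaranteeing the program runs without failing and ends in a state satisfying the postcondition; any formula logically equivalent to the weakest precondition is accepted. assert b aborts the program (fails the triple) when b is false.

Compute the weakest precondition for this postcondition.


Working backward. After the program, the postcondition y - 4 ≠ 7 must hold; in canonical form it is y ≠ 11.
Before h := 2*h - 8: y ≠ 11
Then branch requires y ≠ 11; else branch requires 2*h < 2 ∧ ((2*z ≤ 13 → 3*y = -3) → 3*z ≠ 8) ∧ ((¬(2*z ≤ 13 → 3*y = -3)) → y ≠ 11).
Before the if: (4*z > -15 → y ≠ 11) ∧ ((¬(4*z > -15)) → (2*h < 2 ∧ ((2*z ≤ 13 → 3*y = -3) → 3*z ≠ 8) ∧ ((¬(2*z ≤ 13 → 3*y = -3)) → y ≠ 11)))
Before z := z + h: (4*h + 4*z > -15 → y ≠ 11) ∧ ((¬(4*h + 4*z > -15)) → (2*h < 2 ∧ ((2*h + 2*z ≤ 13 → 3*y = -3) → 3*h + 3*z ≠ 8) ∧ ((¬(2*h + 2*z ≤ 13 → 3*y = -3)) → y ≠ 11)))
Answer: WP = (4*h + 4*z > -15 → y ≠ 11) ∧ ((¬(4*h + 4*z > -15)) → (2*h < 2 ∧ ((2*h + 2*z ≤ 13 → 3*y = -3) → 3*h + 3*z ≠ 8) ∧ ((¬(2*h + 2*z ≤ 13 → 3*y = -3)) → y ≠ 11)))


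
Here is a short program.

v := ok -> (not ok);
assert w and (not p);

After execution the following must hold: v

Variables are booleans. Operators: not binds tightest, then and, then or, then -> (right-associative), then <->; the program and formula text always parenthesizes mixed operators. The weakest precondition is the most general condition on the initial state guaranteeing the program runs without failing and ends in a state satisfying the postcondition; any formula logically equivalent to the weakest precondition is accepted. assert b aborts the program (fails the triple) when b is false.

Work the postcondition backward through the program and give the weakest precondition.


Working backward. After the program, v must hold.
Before assert w and (not p): w and (not p) and v
Before v := ok -> (not ok): w and (not p) and (ok -> (not ok))
Answer: WP = w and (not p) and (ok -> (not ok))


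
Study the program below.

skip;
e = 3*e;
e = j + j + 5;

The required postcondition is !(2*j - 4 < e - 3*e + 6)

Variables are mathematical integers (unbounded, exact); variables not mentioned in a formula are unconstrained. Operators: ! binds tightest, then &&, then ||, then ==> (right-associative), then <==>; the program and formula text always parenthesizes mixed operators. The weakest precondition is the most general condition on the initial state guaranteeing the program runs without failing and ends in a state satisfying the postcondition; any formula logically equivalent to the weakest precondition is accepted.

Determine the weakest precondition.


Working backward. After the program, the postcondition !(2*j - 4 < e - 3*e + 6) must hold; in canonical form it is !(2*e + 2*j < 10).
Before e := j + j + 5: !(6*j < 0)
Before e := 3*e: !(6*j < 0)
Before skip: !(6*j < 0)
Answer: WP = !(6*j < 0)


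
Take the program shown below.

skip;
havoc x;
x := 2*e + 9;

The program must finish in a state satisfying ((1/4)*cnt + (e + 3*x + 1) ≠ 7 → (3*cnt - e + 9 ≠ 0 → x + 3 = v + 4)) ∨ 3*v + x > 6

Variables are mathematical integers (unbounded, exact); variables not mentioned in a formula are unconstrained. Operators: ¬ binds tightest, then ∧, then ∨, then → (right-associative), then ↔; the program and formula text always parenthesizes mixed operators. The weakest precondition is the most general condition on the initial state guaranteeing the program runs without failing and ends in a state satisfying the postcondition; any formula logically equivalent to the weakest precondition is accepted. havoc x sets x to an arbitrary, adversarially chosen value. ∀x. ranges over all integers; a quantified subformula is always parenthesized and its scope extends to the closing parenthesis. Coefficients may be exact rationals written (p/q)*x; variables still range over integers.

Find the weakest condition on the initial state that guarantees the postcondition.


Working backward. After the program, the postcondition ((1/4)*cnt + (e + 3*x + 1) ≠ 7 → (3*cnt - e + 9 ≠ 0 → x + 3 = v + 4)) ∨ 3*v + x > 6 must hold; in canonical form it is ((1/4)*cnt + e + 3*x ≠ 6 → (3*cnt ≠ e - 9 → x = v + 1)) ∨ 3*v + x > 6.
Before x := 2*e + 9: ((1/4)*cnt + 7*e ≠ -21 → (3*cnt ≠ e - 9 → 2*e = v - 8)) ∨ 2*e + 3*v > -3
Before havoc x: ((1/4)*cnt + 7*e ≠ -21 → (3*cnt ≠ e - 9 → 2*e = v - 8)) ∨ 2*e + 3*v > -3
Before skip: ((1/4)*cnt + 7*e ≠ -21 → (3*cnt ≠ e - 9 → 2*e = v - 8)) ∨ 2*e + 3*v > -3
Answer: WP = ((1/4)*cnt + 7*e ≠ -21 → (3*cnt ≠ e - 9 → 2*e = v - 8)) ∨ 2*e + 3*v > -3


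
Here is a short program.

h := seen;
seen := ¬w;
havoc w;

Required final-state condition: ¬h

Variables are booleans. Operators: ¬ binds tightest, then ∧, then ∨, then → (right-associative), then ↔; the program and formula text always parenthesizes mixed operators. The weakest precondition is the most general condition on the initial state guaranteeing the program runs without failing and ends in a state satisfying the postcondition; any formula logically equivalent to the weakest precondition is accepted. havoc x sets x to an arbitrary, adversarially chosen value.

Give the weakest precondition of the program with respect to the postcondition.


Working backward. After the program, ¬h must hold.
Before havoc w: ¬h
Before seen := ¬w: ¬h
Before h := seen: ¬seen
Answer: WP = ¬seen


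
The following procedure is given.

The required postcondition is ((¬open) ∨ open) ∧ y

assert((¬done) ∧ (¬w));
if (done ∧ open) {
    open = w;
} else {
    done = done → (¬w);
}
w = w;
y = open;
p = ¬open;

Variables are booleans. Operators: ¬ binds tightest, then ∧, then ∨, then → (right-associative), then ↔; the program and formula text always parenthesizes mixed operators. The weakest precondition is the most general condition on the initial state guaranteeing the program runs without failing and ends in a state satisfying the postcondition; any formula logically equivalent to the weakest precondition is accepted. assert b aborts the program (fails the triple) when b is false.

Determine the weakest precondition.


Working backward. After the program, the postcondition ((¬open) ∨ open) ∧ y must hold; in canonical form it is y.
Before p := ¬open: y
Before y := open: open
Before w := w: open
Then branch requires w; else branch requires open.
Before the if: ((done ∧ open) → w) ∧ ((¬(done ∧ open)) → open)
Before assert (¬done) ∧ (¬w): (¬done) ∧ (¬w) ∧ ((done ∧ open) → w) ∧ ((¬(done ∧ open)) → open)
Answer: WP = (¬done) ∧ (¬w) ∧ ((done ∧ open) → w) ∧ ((¬(done ∧ open)) → open)


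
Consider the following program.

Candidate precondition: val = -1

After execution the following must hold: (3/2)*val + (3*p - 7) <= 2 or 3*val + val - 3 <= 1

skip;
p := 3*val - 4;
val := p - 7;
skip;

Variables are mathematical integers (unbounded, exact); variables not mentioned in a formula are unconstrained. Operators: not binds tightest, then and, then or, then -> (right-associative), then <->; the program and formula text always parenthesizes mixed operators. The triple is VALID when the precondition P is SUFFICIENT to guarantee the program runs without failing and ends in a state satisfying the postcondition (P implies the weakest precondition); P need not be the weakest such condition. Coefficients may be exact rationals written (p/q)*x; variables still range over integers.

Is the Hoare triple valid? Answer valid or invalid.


Working backward. After the program, the postcondition (3/2)*val + (3*p - 7) <= 2 or 3*val + val - 3 <= 1 must hold; in canonical form it is 3*p + (3/2)*val <= 9 or 4*val <= 4.
Before skip: 3*p + (3/2)*val <= 9 or 4*val <= 4
Before val := p - 7: (9/2)*p <= 39/2 or 4*p <= 32
Before p := 3*val - 4: (27/2)*val <= 75/2 or 12*val <= 48
Before skip: (27/2)*val <= 75/2 or 12*val <= 48
The weakest precondition is (27/2)*val <= 75/2 or 12*val <= 48.
Check whether val = -1 implies it.
Every state satisfying the precondition satisfies the weakest precondition: the implication holds.
Answer: valid


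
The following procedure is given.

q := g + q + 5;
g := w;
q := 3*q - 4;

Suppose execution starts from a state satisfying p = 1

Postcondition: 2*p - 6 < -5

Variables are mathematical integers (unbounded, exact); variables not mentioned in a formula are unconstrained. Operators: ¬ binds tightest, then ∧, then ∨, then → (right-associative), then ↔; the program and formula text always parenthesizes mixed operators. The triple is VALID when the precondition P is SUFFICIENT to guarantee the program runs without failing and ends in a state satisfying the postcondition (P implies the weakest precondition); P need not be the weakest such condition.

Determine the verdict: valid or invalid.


Working backward. After the program, the postcondition 2*p - 6 < -5 must hold; in canonical form it is 2*p < 1.
Before q := 3*q - 4: 2*p < 1
Before g := w: 2*p < 1
Before q := g + q + 5: 2*p < 1
The weakest precondition is 2*p < 1.
Check whether p = 1 implies it.
Countermodel: at the initial state p = 1, the precondition holds but the weakest precondition fails.
Answer: invalid


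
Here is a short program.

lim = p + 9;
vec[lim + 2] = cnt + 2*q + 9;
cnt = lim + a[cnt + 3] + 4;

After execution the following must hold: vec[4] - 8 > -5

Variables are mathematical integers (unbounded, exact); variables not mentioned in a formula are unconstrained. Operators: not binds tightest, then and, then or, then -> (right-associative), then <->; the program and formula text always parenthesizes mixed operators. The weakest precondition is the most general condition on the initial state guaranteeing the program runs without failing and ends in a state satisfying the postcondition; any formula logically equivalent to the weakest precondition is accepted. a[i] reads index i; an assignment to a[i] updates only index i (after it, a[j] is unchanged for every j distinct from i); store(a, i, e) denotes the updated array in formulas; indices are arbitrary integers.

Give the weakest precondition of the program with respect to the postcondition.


Working backward. After the program, the postcondition vec[4] - 8 > -5 must hold; in canonical form it is vec[4] > 3.
Before cnt := lim + a[cnt + 3] + 4: vec[4] > 3
Before vec[lim + 2] := cnt + 2*q + 9: store(vec, lim + 2, cnt + 2*q + 9)[4] > 3
Before lim := p + 9: store(vec, p + 11, cnt + 2*q + 9)[4] > 3
Answer: WP = store(vec, p + 11, cnt + 2*q + 9)[4] > 3


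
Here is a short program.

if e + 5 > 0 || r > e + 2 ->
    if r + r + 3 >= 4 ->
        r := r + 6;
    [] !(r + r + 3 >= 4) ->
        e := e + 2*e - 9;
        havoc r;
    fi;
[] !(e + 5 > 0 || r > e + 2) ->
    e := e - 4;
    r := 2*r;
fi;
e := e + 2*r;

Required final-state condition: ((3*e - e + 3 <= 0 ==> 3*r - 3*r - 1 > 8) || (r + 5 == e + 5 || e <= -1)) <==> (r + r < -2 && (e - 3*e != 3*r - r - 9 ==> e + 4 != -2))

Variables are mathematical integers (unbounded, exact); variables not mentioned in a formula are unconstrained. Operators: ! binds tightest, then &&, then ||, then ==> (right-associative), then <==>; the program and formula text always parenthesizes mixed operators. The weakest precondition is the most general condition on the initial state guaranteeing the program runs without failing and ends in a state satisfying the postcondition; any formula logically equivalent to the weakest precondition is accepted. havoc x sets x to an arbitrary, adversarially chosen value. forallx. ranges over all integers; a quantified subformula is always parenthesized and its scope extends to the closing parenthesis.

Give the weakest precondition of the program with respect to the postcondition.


Working backward. After the program, the postcondition ((3*e - e + 3 <= 0 ==> 3*r - 3*r - 1 > 8) || (r + 5 == e + 5 || e <= -1)) <==> (r + r < -2 && (e - 3*e != 3*r - r - 9 ==> e + 4 != -2)) must hold; in canonical form it is ((!(2*e <= -3)) || r == e || e <= -1) <==> (2*r < -2 && (2*e + 2*r != 9 ==> e != -6)).
Before e := e + 2*r: ((!(2*e + 4*r <= -3)) || e + r == 0 || e + 2*r <= -1) <==> (2*r < -2 && (2*e + 6*r != 9 ==> e + 2*r != -6))
Then branch requires (2*r >= 1 ==> (((!(2*e + 4*r <= -27)) || e + r == -6 || e + 2*r <= -13) <==> (2*r < -14 && (2*e + 6*r != -27 ==> e + 2*r != -18)))) && ((!(2*r >= 1)) ==> (forall r_1. (((!(6*e + 4*r_1 <= 15)) || 3*e + r_1 == 9 || 3*e + 2*r_1 <= 8) <==> (2*r_1 < -2 && (6*e + 6*r_1 != 27 ==> 3*e + 2*r_1 != 3))))); else branch requires ((!(2*e + 8*r <= 5)) || e + 2*r == 4 || e + 4*r <= 3) <==> (4*r < -2 && (2*e + 12*r != 17 ==> e + 4*r != -2)).
Before the if: ((e > -5 || r > e + 2) ==> ((2*r >= 1 ==> (((!(2*e + 4*r <= -27)) || e + r == -6 || e + 2*r <= -13) <==> (2*r < -14 && (2*e + 6*r != -27 ==> e + 2*r != -18)))) && ((!(2*r >= 1)) ==> (forall r_1. (((!(6*e + 4*r_1 <= 15)) || 3*e + r_1 == 9 || 3*e + 2*r_1 <= 8) <==> (2*r_1 < -2 && (6*e + 6*r_1 != 27 ==> 3*e + 2*r_1 != 3))))))) && ((!(e > -5 || r > e + 2)) ==> (((!(2*e + 8*r <= 5)) || e + 2*r == 4 || e + 4*r <= 3) <==> (4*r < -2 && (2*e + 12*r != 17 ==> e + 4*r != -2))))
Answer: WP = ((e > -5 || r > e + 2) ==> ((2*r >= 1 ==> (((!(2*e + 4*r <= -27)) || e + r == -6 || e + 2*r <= -13) <==> (2*r < -14 && (2*e + 6*r != -27 ==> e + 2*r != -18)))) && ((!(2*r >= 1)) ==> (forall r_1. (((!(6*e + 4*r_1 <= 15)) || 3*e + r_1 == 9 || 3*e + 2*r_1 <= 8) <==> (2*r_1 < -2 && (6*e + 6*r_1 != 27 ==> 3*e + 2*r_1 != 3))))))) && ((!(e > -5 || r > e + 2)) ==> (((!(2*e + 8*r <= 5)) || e + 2*r == 4 || e + 4*r <= 3) <==> (4*r < -2 && (2*e + 12*r != 17 ==> e + 4*r != -2))))


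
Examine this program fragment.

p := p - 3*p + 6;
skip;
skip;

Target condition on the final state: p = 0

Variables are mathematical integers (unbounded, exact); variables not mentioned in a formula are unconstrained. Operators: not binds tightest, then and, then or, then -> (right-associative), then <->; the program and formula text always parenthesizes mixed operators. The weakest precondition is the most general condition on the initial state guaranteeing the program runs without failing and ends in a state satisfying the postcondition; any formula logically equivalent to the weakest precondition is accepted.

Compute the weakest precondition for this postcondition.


Working backward. After the program, p = 0 must hold.
Before skip: p = 0
Before skip: p = 0
Before p := p - 3*p + 6: 2*p = 6
Answer: WP = 2*p = 6


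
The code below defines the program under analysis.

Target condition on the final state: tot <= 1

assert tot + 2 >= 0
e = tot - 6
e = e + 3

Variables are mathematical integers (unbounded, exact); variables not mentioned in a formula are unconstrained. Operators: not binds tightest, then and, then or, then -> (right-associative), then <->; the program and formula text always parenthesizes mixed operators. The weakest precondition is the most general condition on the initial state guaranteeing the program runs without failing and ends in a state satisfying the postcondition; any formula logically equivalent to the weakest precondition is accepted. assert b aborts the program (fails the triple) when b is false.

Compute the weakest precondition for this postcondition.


Working backward. After the program, tot <= 1 must hold.
Before e := e + 3: tot <= 1
Before e := tot - 6: tot <= 1
Before assert tot + 2 >= 0: tot >= -2 and tot <= 1
Answer: WP = tot >= -2 and tot <= 1


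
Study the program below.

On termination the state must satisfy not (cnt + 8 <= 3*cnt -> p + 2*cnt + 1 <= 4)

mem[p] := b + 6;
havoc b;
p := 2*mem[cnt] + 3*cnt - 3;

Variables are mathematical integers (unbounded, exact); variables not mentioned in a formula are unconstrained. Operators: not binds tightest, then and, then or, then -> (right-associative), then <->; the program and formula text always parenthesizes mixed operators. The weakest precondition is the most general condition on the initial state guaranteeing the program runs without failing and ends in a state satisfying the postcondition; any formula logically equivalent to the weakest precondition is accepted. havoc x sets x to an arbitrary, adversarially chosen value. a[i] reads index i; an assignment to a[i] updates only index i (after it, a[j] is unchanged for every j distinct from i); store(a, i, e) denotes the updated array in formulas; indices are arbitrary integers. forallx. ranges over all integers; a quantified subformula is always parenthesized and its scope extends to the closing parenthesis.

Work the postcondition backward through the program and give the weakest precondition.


Working backward. After the program, the postcondition not (cnt + 8 <= 3*cnt -> p + 2*cnt + 1 <= 4) must hold; in canonical form it is not (2*cnt >= 8 -> 2*cnt + p <= 3).
Before p := 2*mem[cnt] + 3*cnt - 3: not (2*cnt >= 8 -> 2*mem[cnt] + 5*cnt <= 6)
Before havoc b: not (2*cnt >= 8 -> 2*mem[cnt] + 5*cnt <= 6)
Before mem[p] := b + 6: not (2*cnt >= 8 -> 2*store(mem, p, b + 6)[cnt] + 5*cnt <= 6)
Answer: WP = not (2*cnt >= 8 -> 2*store(mem, p, b + 6)[cnt] + 5*cnt <= 6)


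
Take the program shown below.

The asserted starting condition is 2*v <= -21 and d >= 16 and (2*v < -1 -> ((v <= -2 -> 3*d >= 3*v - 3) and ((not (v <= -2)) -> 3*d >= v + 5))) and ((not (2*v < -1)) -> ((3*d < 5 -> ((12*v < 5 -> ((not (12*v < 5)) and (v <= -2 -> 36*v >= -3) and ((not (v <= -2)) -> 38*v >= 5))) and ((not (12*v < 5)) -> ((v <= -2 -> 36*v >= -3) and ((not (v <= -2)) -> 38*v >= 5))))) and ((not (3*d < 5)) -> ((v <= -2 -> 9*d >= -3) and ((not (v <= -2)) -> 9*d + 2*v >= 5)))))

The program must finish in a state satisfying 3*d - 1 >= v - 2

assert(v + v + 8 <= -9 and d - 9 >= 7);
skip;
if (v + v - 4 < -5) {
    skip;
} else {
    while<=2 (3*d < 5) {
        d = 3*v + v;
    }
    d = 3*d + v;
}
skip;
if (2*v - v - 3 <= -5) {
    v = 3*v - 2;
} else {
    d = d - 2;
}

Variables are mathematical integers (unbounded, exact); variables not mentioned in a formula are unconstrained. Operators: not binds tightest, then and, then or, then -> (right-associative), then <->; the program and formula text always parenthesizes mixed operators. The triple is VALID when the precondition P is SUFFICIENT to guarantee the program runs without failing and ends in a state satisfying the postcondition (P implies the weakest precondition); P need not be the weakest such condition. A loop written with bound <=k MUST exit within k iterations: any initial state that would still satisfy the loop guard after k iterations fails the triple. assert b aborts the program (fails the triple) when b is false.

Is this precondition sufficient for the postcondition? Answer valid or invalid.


Working backward. After the program, the postcondition 3*d - 1 >= v - 2 must hold; in canonical form it is 3*d >= v - 1.
Then branch requires 3*d >= 3*v - 3; else branch requires 3*d >= v + 5.
Before the if: (v <= -2 -> 3*d >= 3*v - 3) and ((not (v <= -2)) -> 3*d >= v + 5)
Before skip: (v <= -2 -> 3*d >= 3*v - 3) and ((not (v <= -2)) -> 3*d >= v + 5)
Then branch requires (v <= -2 -> 3*d >= 3*v - 3) and ((not (v <= -2)) -> 3*d >= v + 5); else branch requires (3*d < 5 -> ((12*v < 5 -> ((not (12*v < 5)) and (v <= -2 -> 36*v >= -3) and ((not (v <= -2)) -> 38*v >= 5))) and ((not (12*v < 5)) -> ((v <= -2 -> 36*v >= -3) and ((not (v <= -2)) -> 38*v >= 5))))) and ((not (3*d < 5)) -> ((v <= -2 -> 9*d >= -3) and ((not (v <= -2)) -> 9*d + 2*v >= 5))).
Before the if: (2*v < -1 -> ((v <= -2 -> 3*d >= 3*v - 3) and ((not (v <= -2)) -> 3*d >= v + 5))) and ((not (2*v < -1)) -> ((3*d < 5 -> ((12*v < 5 -> ((not (12*v < 5)) and (v <= -2 -> 36*v >= -3) and ((not (v <= -2)) -> 38*v >= 5))) and ((not (12*v < 5)) -> ((v <= -2 -> 36*v >= -3) and ((not (v <= -2)) -> 38*v >= 5))))) and ((not (3*d < 5)) -> ((v <= -2 -> 9*d >= -3) and ((not (v <= -2)) -> 9*d + 2*v >= 5)))))
Before skip: (2*v < -1 -> ((v <= -2 -> 3*d >= 3*v - 3) and ((not (v <= -2)) -> 3*d >= v + 5))) and ((not (2*v < -1)) -> ((3*d < 5 -> ((12*v < 5 -> ((not (12*v < 5)) and (v <= -2 -> 36*v >= -3) and ((not (v <= -2)) -> 38*v >= 5))) and ((not (12*v < 5)) -> ((v <= -2 -> 36*v >= -3) and ((not (v <= -2)) -> 38*v >= 5))))) and ((not (3*d < 5)) -> ((v <= -2 -> 9*d >= -3) and ((not (v <= -2)) -> 9*d + 2*v >= 5)))))
Before assert v + v + 8 <= -9 and d - 9 >= 7: 2*v <= -17 and d >= 16 and (2*v < -1 -> ((v <= -2 -> 3*d >= 3*v - 3) and ((not (v <= -2)) -> 3*d >= v + 5))) and ((not (2*v < -1)) -> ((3*d < 5 -> ((12*v < 5 -> ((not (12*v < 5)) and (v <= -2 -> 36*v >= -3) and ((not (v <= -2)) -> 38*v >= 5))) and ((not (12*v < 5)) -> ((v <= -2 -> 36*v >= -3) and ((not (v <= -2)) -> 38*v >= 5))))) and ((not (3*d < 5)) -> ((v <= -2 -> 9*d >= -3) and ((not (v <= -2)) -> 9*d + 2*v >= 5)))))
The weakest precondition is 2*v <= -17 and d >= 16 and (2*v < -1 -> ((v <= -2 -> 3*d >= 3*v - 3) and ((not (v <= -2)) -> 3*d >= v + 5))) and ((not (2*v < -1)) -> ((3*d < 5 -> ((12*v < 5 -> ((not (12*v < 5)) and (v <= -2 -> 36*v >= -3) and ((not (v <= -2)) -> 38*v >= 5))) and ((not (12*v < 5)) -> ((v <= -2 -> 36*v >= -3) and ((not (v <= -2)) -> 38*v >= 5))))) and ((not (3*d < 5)) -> ((v <= -2 -> 9*d >= -3) and ((not (v <= -2)) -> 9*d + 2*v >= 5))))).
Check whether 2*v <= -21 and d >= 16 and (2*v < -1 -> ((v <= -2 -> 3*d >= 3*v - 3) and ((not (v <= -2)) -> 3*d >= v + 5))) and ((not (2*v < -1)) -> ((3*d < 5 -> ((12*v < 5 -> ((not (12*v < 5)) and (v <= -2 -> 36*v >= -3) and ((not (v <= -2)) -> 38*v >= 5))) and ((not (12*v < 5)) -> ((v <= -2 -> 36*v >= -3) and ((not (v <= -2)) -> 38*v >= 5))))) and ((not (3*d < 5)) -> ((v <= -2 -> 9*d >= -3) and ((not (v <= -2)) -> 9*d + 2*v >= 5))))) implies it.
Every state satisfying the precondition satisfies the weakest precondition: the implication holds.
Answer: valid


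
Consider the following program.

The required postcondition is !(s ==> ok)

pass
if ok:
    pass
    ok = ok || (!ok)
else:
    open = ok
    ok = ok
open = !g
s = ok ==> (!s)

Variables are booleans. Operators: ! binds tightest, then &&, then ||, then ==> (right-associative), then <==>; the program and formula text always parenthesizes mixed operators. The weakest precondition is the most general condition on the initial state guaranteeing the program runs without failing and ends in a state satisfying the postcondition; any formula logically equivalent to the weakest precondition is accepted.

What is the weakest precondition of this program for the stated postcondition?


Working backward. After the program, !(s ==> ok) must hold.
Before s := ok ==> (!s): !((ok ==> (!s)) ==> ok)
Before open := !g: !((ok ==> (!s)) ==> ok)
Then branch requires false; else branch requires !((ok ==> (!s)) ==> ok).
Before the if: (!ok) && ((!ok) ==> (!((ok ==> (!s)) ==> ok)))
Before skip: (!ok) && ((!ok) ==> (!((ok ==> (!s)) ==> ok)))
Answer: WP = (!ok) && ((!ok) ==> (!((ok ==> (!s)) ==> ok)))


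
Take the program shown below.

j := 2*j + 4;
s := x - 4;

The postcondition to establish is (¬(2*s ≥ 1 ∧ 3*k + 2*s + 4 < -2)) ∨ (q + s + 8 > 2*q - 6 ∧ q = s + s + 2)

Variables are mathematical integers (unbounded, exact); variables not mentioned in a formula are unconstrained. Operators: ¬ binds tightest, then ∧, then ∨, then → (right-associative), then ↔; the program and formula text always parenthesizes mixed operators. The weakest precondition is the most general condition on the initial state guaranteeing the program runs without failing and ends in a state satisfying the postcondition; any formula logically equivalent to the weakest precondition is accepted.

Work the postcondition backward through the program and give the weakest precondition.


Working backward. After the program, the postcondition (¬(2*s ≥ 1 ∧ 3*k + 2*s + 4 < -2)) ∨ (q + s + 8 > 2*q - 6 ∧ q = s + s + 2) must hold; in canonical form it is (¬(2*s ≥ 1 ∧ 3*k + 2*s < -6)) ∨ (s > q - 14 ∧ q = 2*s + 2).
Before s := x - 4: (¬(2*x ≥ 9 ∧ 3*k + 2*x < 2)) ∨ (x > q - 10 ∧ q = 2*x - 6)
Before j := 2*j + 4: (¬(2*x ≥ 9 ∧ 3*k + 2*x < 2)) ∨ (x > q - 10 ∧ q = 2*x - 6)
Answer: WP = (¬(2*x ≥ 9 ∧ 3*k + 2*x < 2)) ∨ (x > q - 10 ∧ q = 2*x - 6)


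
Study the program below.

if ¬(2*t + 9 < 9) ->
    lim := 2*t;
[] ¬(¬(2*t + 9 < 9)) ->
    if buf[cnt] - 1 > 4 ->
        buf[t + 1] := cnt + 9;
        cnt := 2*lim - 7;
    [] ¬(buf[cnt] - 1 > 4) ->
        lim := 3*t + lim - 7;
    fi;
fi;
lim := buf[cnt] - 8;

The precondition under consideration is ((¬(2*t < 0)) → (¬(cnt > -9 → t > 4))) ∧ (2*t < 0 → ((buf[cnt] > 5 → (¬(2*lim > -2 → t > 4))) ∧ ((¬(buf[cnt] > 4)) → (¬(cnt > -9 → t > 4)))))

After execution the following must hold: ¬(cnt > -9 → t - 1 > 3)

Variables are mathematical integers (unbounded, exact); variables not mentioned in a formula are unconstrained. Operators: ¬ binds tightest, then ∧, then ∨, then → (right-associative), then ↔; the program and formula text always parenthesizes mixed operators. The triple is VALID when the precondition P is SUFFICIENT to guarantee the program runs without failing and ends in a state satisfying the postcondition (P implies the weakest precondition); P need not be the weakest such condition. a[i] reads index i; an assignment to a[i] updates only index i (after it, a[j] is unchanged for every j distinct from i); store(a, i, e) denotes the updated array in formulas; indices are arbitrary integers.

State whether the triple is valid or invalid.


Working backward. After the program, the postcondition ¬(cnt > -9 → t - 1 > 3) must hold; in canonical form it is ¬(cnt > -9 → t > 4).
Before lim := buf[cnt] - 8: ¬(cnt > -9 → t > 4)
Then branch requires ¬(cnt > -9 → t > 4); else branch requires (buf[cnt] > 5 → (¬(2*lim > -2 → t > 4))) ∧ ((¬(buf[cnt] > 5)) → (¬(cnt > -9 → t > 4))).
Before the if: ((¬(2*t < 0)) → (¬(cnt > -9 → t > 4))) ∧ (2*t < 0 → ((buf[cnt] > 5 → (¬(2*lim > -2 → t > 4))) ∧ ((¬(buf[cnt] > 5)) → (¬(cnt > -9 → t > 4)))))
The weakest precondition is ((¬(2*t < 0)) → (¬(cnt > -9 → t > 4))) ∧ (2*t < 0 → ((buf[cnt] > 5 → (¬(2*lim > -2 → t > 4))) ∧ ((¬(buf[cnt] > 5)) → (¬(cnt > -9 → t > 4))))).
Check whether ((¬(2*t < 0)) → (¬(cnt > -9 → t > 4))) ∧ (2*t < 0 → ((buf[cnt] > 5 → (¬(2*lim > -2 → t > 4))) ∧ ((¬(buf[cnt] > 4)) → (¬(cnt > -9 → t > 4))))) implies it.
Countermodel: at the initial state buf = {[-9] = 5, elsewhere 5}, cnt = -9, lim = 0, t = -1, the precondition holds but the weakest precondition fails.
Answer: invalid


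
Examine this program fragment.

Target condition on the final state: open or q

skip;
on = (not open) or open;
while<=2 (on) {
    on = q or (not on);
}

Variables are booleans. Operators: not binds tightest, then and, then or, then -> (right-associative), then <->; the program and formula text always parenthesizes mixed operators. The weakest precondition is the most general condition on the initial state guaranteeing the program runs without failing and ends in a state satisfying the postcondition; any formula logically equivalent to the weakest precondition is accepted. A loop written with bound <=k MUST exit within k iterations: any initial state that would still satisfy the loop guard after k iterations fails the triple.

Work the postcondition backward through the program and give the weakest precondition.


Working backward. After the program, open or q must hold.
Before the loop (bound <=2), unroll the exhaustion recursion (WP_0 = exit-now case; WP_j = one more guarded iteration, up to j = 2):
  WP_0: (not on) and (open or q)
  WP_1: (on -> ((not (q or (not on))) and (open or q))) and ((not on) -> (open or q))
  WP_2: (on -> (((q or (not on)) -> ((not (q or (not (q or (not on))))) and (open or q))) and ((not (q or (not on))) -> (open or q)))) and ((not on) -> (open or q))
So before the loop: (on -> (((q or (not on)) -> ((not (q or (not (q or (not on))))) and (open or q))) and ((not (q or (not on))) -> (open or q)))) and ((not on) -> (open or q))
Before on := (not open) or open: (not q) and ((not q) -> (open or q))
Before skip: (not q) and ((not q) -> (open or q))
Answer: WP = (not q) and ((not q) -> (open or q))


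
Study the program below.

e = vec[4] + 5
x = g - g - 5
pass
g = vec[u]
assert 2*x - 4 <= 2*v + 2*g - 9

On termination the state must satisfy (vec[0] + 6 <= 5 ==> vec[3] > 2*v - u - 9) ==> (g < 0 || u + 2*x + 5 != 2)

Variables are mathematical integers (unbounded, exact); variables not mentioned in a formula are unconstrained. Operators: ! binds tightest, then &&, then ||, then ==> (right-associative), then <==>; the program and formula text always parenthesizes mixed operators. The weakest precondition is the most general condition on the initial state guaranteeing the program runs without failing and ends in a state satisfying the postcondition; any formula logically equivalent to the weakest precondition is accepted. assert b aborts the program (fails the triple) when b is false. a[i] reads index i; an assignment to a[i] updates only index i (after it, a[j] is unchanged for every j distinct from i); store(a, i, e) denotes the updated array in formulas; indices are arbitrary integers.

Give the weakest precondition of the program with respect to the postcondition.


Working backward. After the program, the postcondition (vec[0] + 6 <= 5 ==> vec[3] > 2*v - u - 9) ==> (g < 0 || u + 2*x + 5 != 2) must hold; in canonical form it is (vec[0] <= -1 ==> vec[3] + u > 2*v - 9) ==> (g < 0 || u + 2*x != -3).
Before assert 2*x - 4 <= 2*v + 2*g - 9: 2*x <= 2*g + 2*v - 5 && ((vec[0] <= -1 ==> vec[3] + u > 2*v - 9) ==> (g < 0 || u + 2*x != -3))
Before g := vec[u]: 2*x <= 2*vec[u] + 2*v - 5 && ((vec[0] <= -1 ==> vec[3] + u > 2*v - 9) ==> (vec[u] < 0 || u + 2*x != -3))
Before skip: 2*x <= 2*vec[u] + 2*v - 5 && ((vec[0] <= -1 ==> vec[3] + u > 2*v - 9) ==> (vec[u] < 0 || u + 2*x != -3))
Before x := g - g - 5: 2*vec[u] + 2*v >= -5 && ((vec[0] <= -1 ==> vec[3] + u > 2*v - 9) ==> (vec[u] < 0 || u != 7))
Before e := vec[4] + 5: 2*vec[u] + 2*v >= -5 && ((vec[0] <= -1 ==> vec[3] + u > 2*v - 9) ==> (vec[u] < 0 || u != 7))
Answer: WP = 2*vec[u] + 2*v >= -5 && ((vec[0] <= -1 ==> vec[3] + u > 2*v - 9) ==> (vec[u] < 0 || u != 7))


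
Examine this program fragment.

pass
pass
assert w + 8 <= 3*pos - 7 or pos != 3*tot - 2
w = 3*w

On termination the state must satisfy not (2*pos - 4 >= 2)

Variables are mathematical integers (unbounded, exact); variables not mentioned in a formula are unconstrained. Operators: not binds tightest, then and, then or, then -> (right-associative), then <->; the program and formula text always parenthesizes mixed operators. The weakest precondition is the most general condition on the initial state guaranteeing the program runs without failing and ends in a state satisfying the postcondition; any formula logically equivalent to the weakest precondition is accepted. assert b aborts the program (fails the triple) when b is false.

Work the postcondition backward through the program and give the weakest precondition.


Working backward. After the program, the postcondition not (2*pos - 4 >= 2) must hold; in canonical form it is not (2*pos >= 6).
Before w := 3*w: not (2*pos >= 6)
Before assert w + 8 <= 3*pos - 7 or pos != 3*tot - 2: (w <= 3*pos - 15 or pos != 3*tot - 2) and (not (2*pos >= 6))
Before skip: (w <= 3*pos - 15 or pos != 3*tot - 2) and (not (2*pos >= 6))
Before skip: (w <= 3*pos - 15 or pos != 3*tot - 2) and (not (2*pos >= 6))
Answer: WP = (w <= 3*pos - 15 or pos != 3*tot - 2) and (not (2*pos >= 6))


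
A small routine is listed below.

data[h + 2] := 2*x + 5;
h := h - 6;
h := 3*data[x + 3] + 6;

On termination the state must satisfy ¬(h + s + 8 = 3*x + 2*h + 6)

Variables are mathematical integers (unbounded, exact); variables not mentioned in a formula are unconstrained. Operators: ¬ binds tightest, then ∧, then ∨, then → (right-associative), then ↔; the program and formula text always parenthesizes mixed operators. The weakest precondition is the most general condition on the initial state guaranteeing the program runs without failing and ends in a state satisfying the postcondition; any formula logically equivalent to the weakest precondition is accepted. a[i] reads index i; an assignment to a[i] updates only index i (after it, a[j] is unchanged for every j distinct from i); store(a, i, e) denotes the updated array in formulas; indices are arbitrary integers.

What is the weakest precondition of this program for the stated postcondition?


Working backward. After the program, the postcondition ¬(h + s + 8 = 3*x + 2*h + 6) must hold; in canonical form it is ¬(s = h + 3*x - 2).
Before h := 3*data[x + 3] + 6: ¬(s = 3*data[x + 3] + 3*x + 4)
Before h := h - 6: ¬(s = 3*data[x + 3] + 3*x + 4)
Before data[h + 2] := 2*x + 5: ¬(s = 3*store(data, h + 2, 2*x + 5)[x + 3] + 3*x + 4)
Answer: WP = ¬(s = 3*store(data, h + 2, 2*x + 5)[x + 3] + 3*x + 4)


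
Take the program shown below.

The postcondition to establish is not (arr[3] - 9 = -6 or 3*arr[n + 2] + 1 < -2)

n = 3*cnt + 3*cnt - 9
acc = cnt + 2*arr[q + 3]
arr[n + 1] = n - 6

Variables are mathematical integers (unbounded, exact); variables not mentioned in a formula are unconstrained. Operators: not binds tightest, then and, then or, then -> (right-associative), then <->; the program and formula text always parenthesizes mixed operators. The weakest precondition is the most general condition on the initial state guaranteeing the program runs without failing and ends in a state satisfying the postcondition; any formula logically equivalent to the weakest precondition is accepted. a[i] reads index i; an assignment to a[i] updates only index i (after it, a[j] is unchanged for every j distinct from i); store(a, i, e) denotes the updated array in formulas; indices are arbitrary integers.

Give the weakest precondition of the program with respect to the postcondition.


Working backward. After the program, the postcondition not (arr[3] - 9 = -6 or 3*arr[n + 2] + 1 < -2) must hold; in canonical form it is not (arr[3] = 3 or 3*arr[n + 2] < -3).
Before arr[n + 1] := n - 6: not (store(arr, n + 1, n - 6)[3] = 3 or 3*store(arr, n + 1, n - 6)[n + 2] < -3)
Before acc := cnt + 2*arr[q + 3]: not (store(arr, n + 1, n - 6)[3] = 3 or 3*store(arr, n + 1, n - 6)[n + 2] < -3)
Before n := 3*cnt + 3*cnt - 9: not (store(arr, 6*cnt - 8, 6*cnt - 15)[3] = 3 or 3*store(arr, 6*cnt - 8, 6*cnt - 15)[6*cnt - 7] < -3)
Answer: WP = not (store(arr, 6*cnt - 8, 6*cnt - 15)[3] = 3 or 3*store(arr, 6*cnt - 8, 6*cnt - 15)[6*cnt - 7] < -3)


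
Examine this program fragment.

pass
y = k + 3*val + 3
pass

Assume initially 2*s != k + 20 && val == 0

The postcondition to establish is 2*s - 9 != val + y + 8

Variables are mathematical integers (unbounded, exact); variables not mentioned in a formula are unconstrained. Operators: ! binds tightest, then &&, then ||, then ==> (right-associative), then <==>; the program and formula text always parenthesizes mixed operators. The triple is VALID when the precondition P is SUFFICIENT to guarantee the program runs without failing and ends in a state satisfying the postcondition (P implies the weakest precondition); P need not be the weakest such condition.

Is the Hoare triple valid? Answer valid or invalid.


Working backward. After the program, the postcondition 2*s - 9 != val + y + 8 must hold; in canonical form it is 2*s != val + y + 17.
Before skip: 2*s != val + y + 17
Before y := k + 3*val + 3: 2*s != k + 4*val + 20
Before skip: 2*s != k + 4*val + 20
The weakest precondition is 2*s != k + 4*val + 20.
Check whether 2*s != k + 20 && val == 0 implies it.
Every state satisfying the precondition satisfies the weakest precondition: the implication holds.
Answer: valid


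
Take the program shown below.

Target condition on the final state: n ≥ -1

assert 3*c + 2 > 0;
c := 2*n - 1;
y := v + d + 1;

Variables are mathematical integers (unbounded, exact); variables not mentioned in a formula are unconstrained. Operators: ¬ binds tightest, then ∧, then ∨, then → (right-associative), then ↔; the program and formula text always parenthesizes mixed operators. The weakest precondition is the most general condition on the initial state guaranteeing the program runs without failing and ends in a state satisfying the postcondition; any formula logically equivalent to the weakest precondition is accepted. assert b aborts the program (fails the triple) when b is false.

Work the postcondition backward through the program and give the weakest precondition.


Working backward. After the program, n ≥ -1 must hold.
Before y := v + d + 1: n ≥ -1
Before c := 2*n - 1: n ≥ -1
Before assert 3*c + 2 > 0: 3*c > -2 ∧ n ≥ -1
Answer: WP = 3*c > -2 ∧ n ≥ -1


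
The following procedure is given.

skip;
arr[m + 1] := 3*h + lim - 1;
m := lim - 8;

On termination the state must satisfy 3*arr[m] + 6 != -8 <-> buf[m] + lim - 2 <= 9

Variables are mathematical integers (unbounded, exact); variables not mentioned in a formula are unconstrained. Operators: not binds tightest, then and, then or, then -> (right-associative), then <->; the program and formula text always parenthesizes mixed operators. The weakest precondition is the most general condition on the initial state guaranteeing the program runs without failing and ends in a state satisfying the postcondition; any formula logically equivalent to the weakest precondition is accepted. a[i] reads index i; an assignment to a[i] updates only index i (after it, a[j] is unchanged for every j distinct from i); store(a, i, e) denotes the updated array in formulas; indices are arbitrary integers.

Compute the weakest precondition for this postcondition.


Working backward. After the program, the postcondition 3*arr[m] + 6 != -8 <-> buf[m] + lim - 2 <= 9 must hold; in canonical form it is 3*arr[m] != -14 <-> buf[m] + lim <= 11.
Before m := lim - 8: 3*arr[lim - 8] != -14 <-> buf[lim - 8] + lim <= 11
Before arr[m + 1] := 3*h + lim - 1: 3*store(arr, m + 1, 3*h + lim - 1)[lim - 8] != -14 <-> buf[lim - 8] + lim <= 11
Before skip: 3*store(arr, m + 1, 3*h + lim - 1)[lim - 8] != -14 <-> buf[lim - 8] + lim <= 11
Answer: WP = 3*store(arr, m + 1, 3*h + lim - 1)[lim - 8] != -14 <-> buf[lim - 8] + lim <= 11
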